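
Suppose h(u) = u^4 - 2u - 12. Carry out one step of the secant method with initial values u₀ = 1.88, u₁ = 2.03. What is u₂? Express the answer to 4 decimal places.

h(1.88) = -3.268017, h(2.03) = 0.921817
u₂ = 2.030000 − 0.921817·(2.030000 − 1.880000) / (0.921817 − (-3.268017)) = 2.030000 − (0.138273)/(4.189833) = 1.996998

1.9970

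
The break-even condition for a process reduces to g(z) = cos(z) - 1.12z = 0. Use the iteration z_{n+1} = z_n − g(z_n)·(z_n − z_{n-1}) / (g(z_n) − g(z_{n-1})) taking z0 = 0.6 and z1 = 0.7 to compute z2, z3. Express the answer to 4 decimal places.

0.6889, 0.6891

g(0.6) = 0.153336, g(0.7) = -0.019158
z2 = 0.700000 − (-0.019158)·(0.700000 − 0.600000) / (-0.019158 − 0.153336) = 0.700000 − (-0.001916)/(-0.172493) = 0.688894
g(0.688894) = 0.000389
z3 = 0.688894 − 0.000389·(0.688894 − 0.700000) / (0.000389 − (-0.019158)) = 0.688894 − (-0.000004)/(0.019547) = 0.689115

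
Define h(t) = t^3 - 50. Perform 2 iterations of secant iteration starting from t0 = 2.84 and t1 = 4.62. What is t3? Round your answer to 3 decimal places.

h(2.84) = -27.09370, h(4.62) = 48.61113
t2 = 4.62000 − 48.61113·(4.62000 − 2.84000) / (48.61113 − (-27.09370)) = 4.62000 − (86.52781)/(75.70482) = 3.47704
h(3.47704) = -7.96336
t3 = 3.47704 − (-7.96336)·(3.47704 − 4.62000) / (-7.96336 − 48.61113) = 3.47704 − (9.10183)/(-56.57449) = 3.63792

3.638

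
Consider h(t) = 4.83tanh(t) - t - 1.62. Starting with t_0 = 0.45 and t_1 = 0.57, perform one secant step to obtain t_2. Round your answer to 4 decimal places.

0.4617

h(0.45) = -0.032228, h(0.57) = 0.299185
t_2 = 0.570000 − 0.299185·(0.570000 − 0.450000) / (0.299185 − (-0.032228)) = 0.570000 − (0.035902)/(0.331413) = 0.461669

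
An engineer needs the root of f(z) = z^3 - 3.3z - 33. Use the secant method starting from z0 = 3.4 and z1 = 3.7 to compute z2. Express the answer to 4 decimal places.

f(3.4) = -4.916000, f(3.7) = 5.443000
z2 = 3.700000 − 5.443000·(3.700000 − 3.400000) / (5.443000 − (-4.916000)) = 3.700000 − (1.632900)/(10.359000) = 3.542369

3.5424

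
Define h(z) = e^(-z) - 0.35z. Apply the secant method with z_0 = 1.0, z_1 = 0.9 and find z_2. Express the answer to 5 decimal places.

h(1.0) = 0.0178794, h(0.9) = 0.0915697
z_2 = 0.9000000 − 0.0915697·(0.9000000 − 1.0000000) / (0.0915697 − 0.0178794) = 0.9000000 − (-0.0091570)/(0.0736902) = 1.0242630

1.02426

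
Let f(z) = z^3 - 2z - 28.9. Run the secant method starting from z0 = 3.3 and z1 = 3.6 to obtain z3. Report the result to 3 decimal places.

3.286

f(3.3) = 0.43700, f(3.6) = 10.55600
z2 = 3.60000 − 10.55600·(3.60000 − 3.30000) / (10.55600 − 0.43700) = 3.60000 − (3.16680)/(10.11900) = 3.28704
f(3.28704) = 0.04130
z3 = 3.28704 − 0.04130·(3.28704 − 3.60000) / (0.04130 − 10.55600) = 3.28704 − (-0.01293)/(-10.51470) = 3.28581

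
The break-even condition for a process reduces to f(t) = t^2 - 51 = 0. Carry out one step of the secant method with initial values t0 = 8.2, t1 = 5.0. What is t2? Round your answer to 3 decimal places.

6.970

f(8.2) = 16.24000, f(5.0) = -26.00000
t2 = 5.00000 − (-26.00000)·(5.00000 − 8.20000) / (-26.00000 − 16.24000) = 5.00000 − (83.20000)/(-42.24000) = 6.96970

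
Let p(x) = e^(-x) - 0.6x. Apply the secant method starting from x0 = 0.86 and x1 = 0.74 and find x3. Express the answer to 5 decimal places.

0.77096

p(0.86) = -0.0928379, p(0.74) = 0.0331139
x2 = 0.7400000 − 0.0331139·(0.7400000 − 0.8600000) / (0.0331139 − (-0.0928379)) = 0.7400000 − (-0.0039737)/(0.1259518) = 0.7715491
p(0.7715491) = -0.0006331
x3 = 0.7715491 − (-0.0006331)·(0.7715491 − 0.7400000) / (-0.0006331 − 0.0331139) = 0.7715491 − (-0.0000200)/(-0.0337470) = 0.7709572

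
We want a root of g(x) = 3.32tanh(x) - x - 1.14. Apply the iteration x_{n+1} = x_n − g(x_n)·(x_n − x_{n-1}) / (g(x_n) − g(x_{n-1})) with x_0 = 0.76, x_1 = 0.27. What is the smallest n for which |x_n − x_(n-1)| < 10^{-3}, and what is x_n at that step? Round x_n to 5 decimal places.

n = 5, x_n = 0.56931

g(0.76) = 0.2283755, g(0.27) = -0.5347655
x_2 = 0.2700000 − (-0.5347655)·(-0.4900000)/(-0.7631411) = 0.6133639;  |Δ| = 0.3433639
g(0.6133639) = 0.0609853
x_3 = 0.6133639 − 0.0609853·(0.3433639)/(0.5957508) = 0.5782148;  |Δ| = 0.0351492
g(0.5782148) = 0.0127226
x_4 = 0.5782148 − 0.0127226·(-0.0351492)/(-0.0482627) = 0.5689490;  |Δ| = 0.0092657
g(0.5689490) = -0.0005201
x_5 = 0.5689490 − (-0.0005201)·(-0.0092657)/(-0.0132427) = 0.5693129;  |Δ| = 0.0003639
|x_5 − x_4| = 0.0003639 < 10^{-3}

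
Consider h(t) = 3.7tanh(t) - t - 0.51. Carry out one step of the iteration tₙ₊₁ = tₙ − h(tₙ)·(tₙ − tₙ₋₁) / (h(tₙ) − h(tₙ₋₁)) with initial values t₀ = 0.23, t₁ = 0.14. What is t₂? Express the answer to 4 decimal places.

h(0.23) = 0.096305, h(0.14) = -0.135358
t₂ = 0.140000 − (-0.135358)·(0.140000 − 0.230000) / (-0.135358 − 0.096305) = 0.140000 − (0.012182)/(-0.231663) = 0.192586

0.1926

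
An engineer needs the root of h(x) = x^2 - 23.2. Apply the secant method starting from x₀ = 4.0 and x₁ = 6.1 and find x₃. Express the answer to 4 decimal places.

4.8043

h(4.0) = -7.200000, h(6.1) = 14.010000
x₂ = 6.100000 − 14.010000·(6.100000 − 4.000000) / (14.010000 − (-7.200000)) = 6.100000 − (29.421000)/(21.210000) = 4.712871
h(4.712871) = -0.988844
x₃ = 4.712871 − (-0.988844)·(4.712871 − 6.100000) / (-0.988844 − 14.010000) = 4.712871 − (1.371654)/(-14.998844) = 4.804322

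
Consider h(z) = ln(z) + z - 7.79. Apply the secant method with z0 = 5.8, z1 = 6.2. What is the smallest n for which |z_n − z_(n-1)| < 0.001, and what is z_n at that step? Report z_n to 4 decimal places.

n = 3, z_n = 5.9985

h(5.8) = -0.232142, h(6.2) = 0.234549
z2 = 6.200000 − 0.234549·(0.400000)/(0.466691) = 5.998968;  |Δ| = 0.201032
h(5.998968) = 0.000556
z3 = 5.998968 − 0.000556·(-0.201032)/(-0.233993) = 5.998491;  |Δ| = 0.000478
|z3 − z2| = 0.000478 < 0.001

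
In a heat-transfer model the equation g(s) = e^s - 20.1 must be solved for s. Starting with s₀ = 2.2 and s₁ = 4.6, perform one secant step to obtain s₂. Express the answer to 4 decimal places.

g(2.2) = -11.074987, g(4.6) = 79.384316
s₂ = 4.600000 − 79.384316·(4.600000 − 2.200000) / (79.384316 − (-11.074987)) = 4.600000 − (190.522358)/(90.459302) = 2.493833

2.4938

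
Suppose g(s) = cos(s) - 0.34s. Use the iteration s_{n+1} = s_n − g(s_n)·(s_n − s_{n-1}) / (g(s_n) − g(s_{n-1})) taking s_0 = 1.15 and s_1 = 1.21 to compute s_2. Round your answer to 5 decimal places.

1.16383

g(1.15) = 0.0174874, g(1.21) = -0.0583806
s_2 = 1.2100000 − (-0.0583806)·(1.2100000 − 1.1500000) / (-0.0583806 − 0.0174874) = 1.2100000 − (-0.0035028)/(-0.0758680) = 1.1638299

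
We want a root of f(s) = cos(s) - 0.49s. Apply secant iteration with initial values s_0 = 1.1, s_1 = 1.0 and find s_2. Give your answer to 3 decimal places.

f(1.1) = -0.08540, f(1.0) = 0.05030
s_2 = 1.00000 − 0.05030·(1.00000 − 1.10000) / (0.05030 − (-0.08540)) = 1.00000 − (-0.00503)/(0.13571) = 1.03707

1.037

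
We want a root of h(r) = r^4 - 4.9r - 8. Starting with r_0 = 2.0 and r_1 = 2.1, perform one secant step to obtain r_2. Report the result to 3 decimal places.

2.061

h(2.0) = -1.80000, h(2.1) = 1.15810
r_2 = 2.10000 − 1.15810·(2.10000 − 2.00000) / (1.15810 − (-1.80000)) = 2.10000 − (0.11581)/(2.95810) = 2.06085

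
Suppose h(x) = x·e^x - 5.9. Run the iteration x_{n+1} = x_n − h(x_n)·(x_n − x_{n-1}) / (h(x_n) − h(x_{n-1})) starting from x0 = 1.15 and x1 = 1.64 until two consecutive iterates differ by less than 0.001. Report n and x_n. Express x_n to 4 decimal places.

n = 5, x_n = 1.4225

h(1.15) = -2.268078, h(1.64) = 2.554478
x2 = 1.640000 − 2.554478·(0.490000)/(4.822556) = 1.380450;  |Δ| = 0.259550
h(1.380450) = -0.410377
x3 = 1.380450 − (-0.410377)·(-0.259550)/(-2.964855) = 1.416375;  |Δ| = 0.035925
h(1.416375) = -0.061486
x4 = 1.416375 − (-0.061486)·(0.035925)/(0.348891) = 1.422707;  |Δ| = 0.006331
h(1.422707) = 0.001860
x5 = 1.422707 − 0.001860·(0.006331)/(0.063346) = 1.422521;  |Δ| = 0.000186
|x5 − x4| = 0.000186 < 0.001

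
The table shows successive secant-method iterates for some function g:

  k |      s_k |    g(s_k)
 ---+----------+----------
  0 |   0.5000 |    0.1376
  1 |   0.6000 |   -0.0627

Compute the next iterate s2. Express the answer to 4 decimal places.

s2 = 0.6000 − (-0.0627)·(0.6000 − 0.5000) / (-0.0627 − 0.1376)
   = 0.6000 − (-0.006270)/(-0.200300) = 0.568697

0.5687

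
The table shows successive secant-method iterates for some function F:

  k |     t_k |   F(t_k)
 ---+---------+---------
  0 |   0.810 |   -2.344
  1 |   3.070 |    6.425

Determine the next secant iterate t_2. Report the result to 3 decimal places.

t_2 = 3.070 − 6.425·(3.070 − 0.810) / (6.425 − (-2.344))
   = 3.070 − (14.52050)/(8.76900) = 1.41411

1.414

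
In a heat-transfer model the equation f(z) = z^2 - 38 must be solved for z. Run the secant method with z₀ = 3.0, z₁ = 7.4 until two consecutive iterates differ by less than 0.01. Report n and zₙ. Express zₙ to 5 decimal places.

f(3.0) = -29.0000000, f(7.4) = 16.7600000
z₂ = 7.4000000 − 16.7600000·(4.4000000)/(45.7600000) = 5.7884615;  |Δ| = 1.6115385
f(5.7884615) = -4.4937130
z₃ = 5.7884615 − (-4.4937130)·(-1.6115385)/(-21.2537130) = 6.1291922;  |Δ| = 0.3407306
f(6.1291922) = -0.4330032
z₄ = 6.1291922 − (-0.4330032)·(0.3407306)/(4.0607098) = 6.1655251;  |Δ| = 0.0363329
f(6.1655251) = 0.0136998
z₅ = 6.1655251 − 0.0136998·(0.0363329)/(0.4467030) = 6.1644108;  |Δ| = 0.0011143
|z₅ − z₄| = 0.0011143 < 0.01

n = 5, zₙ = 6.16441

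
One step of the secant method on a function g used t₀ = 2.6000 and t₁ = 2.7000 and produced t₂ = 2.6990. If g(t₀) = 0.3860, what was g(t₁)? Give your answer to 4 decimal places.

The secant line through (2.6000, 0.3860) and (2.7000, g(t₁)) crosses zero at t₂ = 2.6990.
So (2.6000, 0.3860), (2.7000, g(t₁)), (2.6990, 0) are collinear:
g(t₁) = 0.3860 · (2.7000 − 2.6990) / (2.6000 − 2.6990) = 0.3860 · (0.001000)/(-0.099000) = -0.003899

-0.0039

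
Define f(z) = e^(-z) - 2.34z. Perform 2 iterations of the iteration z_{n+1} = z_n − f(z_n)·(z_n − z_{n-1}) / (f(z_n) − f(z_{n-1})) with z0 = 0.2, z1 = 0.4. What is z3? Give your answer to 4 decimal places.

0.3126

f(0.2) = 0.350731, f(0.4) = -0.265680
z2 = 0.400000 − (-0.265680)·(0.400000 − 0.200000) / (-0.265680 − 0.350731) = 0.400000 − (-0.053136)/(-0.616411) = 0.313798
f(0.313798) = -0.003620
z3 = 0.313798 − (-0.003620)·(0.313798 − 0.400000) / (-0.003620 − (-0.265680)) = 0.313798 − (0.000312)/(0.262060) = 0.312607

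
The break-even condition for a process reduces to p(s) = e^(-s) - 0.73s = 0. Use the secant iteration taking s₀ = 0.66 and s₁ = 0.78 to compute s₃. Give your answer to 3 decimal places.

p(0.66) = 0.03505, p(0.78) = -0.11099
s₂ = 0.78000 − (-0.11099)·(0.78000 − 0.66000) / (-0.11099 − 0.03505) = 0.78000 − (-0.01332)/(-0.14605) = 0.68880
p(0.68880) = -0.00065
s₃ = 0.68880 − (-0.00065)·(0.68880 − 0.78000) / (-0.00065 − (-0.11099)) = 0.68880 − (0.00006)/(0.11035) = 0.68827

0.688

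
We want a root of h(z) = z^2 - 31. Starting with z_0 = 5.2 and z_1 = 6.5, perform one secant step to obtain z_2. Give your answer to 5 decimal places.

5.53846

h(5.2) = -3.9600000, h(6.5) = 11.2500000
z_2 = 6.5000000 − 11.2500000·(6.5000000 − 5.2000000) / (11.2500000 − (-3.9600000)) = 6.5000000 − (14.6250000)/(15.2100000) = 5.5384615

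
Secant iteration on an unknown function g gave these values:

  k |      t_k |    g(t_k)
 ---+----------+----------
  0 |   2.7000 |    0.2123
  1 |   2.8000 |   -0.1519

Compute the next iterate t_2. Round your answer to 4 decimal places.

t_2 = 2.8000 − (-0.1519)·(2.8000 − 2.7000) / (-0.1519 − 0.2123)
   = 2.8000 − (-0.015190)/(-0.364200) = 2.758292

2.7583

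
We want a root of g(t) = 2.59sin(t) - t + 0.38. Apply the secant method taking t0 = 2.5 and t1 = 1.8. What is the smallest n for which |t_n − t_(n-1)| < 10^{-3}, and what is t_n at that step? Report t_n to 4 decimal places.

n = 5, t_n = 2.3042

g(2.5) = -0.569957, g(1.8) = 1.102265
t2 = 1.800000 − 1.102265·(-0.700000)/(1.672223) = 2.261413;  |Δ| = 0.461413
g(2.261413) = 0.115096
t3 = 2.261413 − 0.115096·(0.461413)/(-0.987169) = 2.315211;  |Δ| = 0.053797
g(2.315211) = -0.030305
t4 = 2.315211 − (-0.030305)·(0.053797)/(-0.145401) = 2.303998;  |Δ| = 0.011212
g(2.303998) = 0.000464
t5 = 2.303998 − 0.000464·(-0.011212)/(0.030768) = 2.304167;  |Δ| = 0.000169
|t5 − t4| = 0.000169 < 10^{-3}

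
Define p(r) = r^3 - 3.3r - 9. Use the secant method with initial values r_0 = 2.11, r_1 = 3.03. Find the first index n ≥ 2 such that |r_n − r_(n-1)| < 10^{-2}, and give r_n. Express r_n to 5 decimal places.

p(2.11) = -6.5690690, p(3.03) = 8.8191270
r_2 = 3.0300000 − 8.8191270·(0.9200000)/(15.3881960) = 2.5027389;  |Δ| = 0.5272611
p(2.5027389) = -1.5826274
r_3 = 2.5027389 − (-1.5826274)·(-0.5272611)/(-10.4017544) = 2.5829617;  |Δ| = 0.0802228
p(2.5829617) = -0.2910506
r_4 = 2.5829617 − (-0.2910506)·(0.0802228)/(1.2915768) = 2.6010395;  |Δ| = 0.0180778
p(2.6010395) = 0.0136598
r_5 = 2.6010395 − 0.0136598·(0.0180778)/(0.3047104) = 2.6002291;  |Δ| = 0.0008104
|r_5 − r_4| = 0.0008104 < 10^{-2}

n = 5, r_n = 2.60023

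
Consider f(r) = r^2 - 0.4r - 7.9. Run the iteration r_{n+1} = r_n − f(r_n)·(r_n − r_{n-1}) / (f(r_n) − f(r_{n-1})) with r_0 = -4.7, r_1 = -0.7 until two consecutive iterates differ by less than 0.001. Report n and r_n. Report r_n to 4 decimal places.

f(-4.7) = 16.070000, f(-0.7) = -7.130000
r_2 = -0.700000 − (-7.130000)·(4.000000)/(-23.200000) = -1.929310;  |Δ| = 1.229310
f(-1.929310) = -3.406037
r_3 = -1.929310 − (-3.406037)·(-1.229310)/(3.723963) = -3.053671;  |Δ| = 1.124361
f(-3.053671) = 2.646375
r_4 = -3.053671 − 2.646375·(-1.124361)/(6.052413) = -2.562052;  |Δ| = 0.491619
f(-2.562052) = -0.311068
r_5 = -2.562052 − (-0.311068)·(0.491619)/(-2.957443) = -2.613761;  |Δ| = 0.051709
f(-2.613761) = -0.022747
r_6 = -2.613761 − (-0.022747)·(-0.051709)/(0.288320) = -2.617841;  |Δ| = 0.004080
f(-2.617841) = 0.000228
r_7 = -2.617841 − 0.000228·(-0.004080)/(0.022975) = -2.617801;  |Δ| = 0.000040
|r_7 − r_6| = 0.000040 < 0.001

n = 7, r_n = -2.6178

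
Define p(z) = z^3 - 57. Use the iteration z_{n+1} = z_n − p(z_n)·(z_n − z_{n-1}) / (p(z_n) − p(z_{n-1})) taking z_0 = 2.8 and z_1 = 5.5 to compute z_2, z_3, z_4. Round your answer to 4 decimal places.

p(2.8) = -35.048000, p(5.5) = 109.375000
z_2 = 5.500000 − 109.375000·(5.500000 − 2.800000) / (109.375000 − (-35.048000)) = 5.500000 − (295.312500)/(144.423000) = 3.455225
p(3.455225) = -15.749511
z_3 = 3.455225 − (-15.749511)·(3.455225 − 5.500000) / (-15.749511 − 109.375000) = 3.455225 − (32.204201)/(-125.124511) = 3.712603
p(3.712603) = -5.827650
z_4 = 3.712603 − (-5.827650)·(3.712603 − 3.455225) / (-5.827650 − (-15.749511)) = 3.712603 − (-1.499904)/(9.921861) = 3.863774

3.4552, 3.7126, 3.8638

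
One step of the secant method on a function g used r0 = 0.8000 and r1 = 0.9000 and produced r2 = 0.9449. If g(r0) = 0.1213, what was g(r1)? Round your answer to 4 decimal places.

The secant line through (0.8000, 0.1213) and (0.9000, g(r1)) crosses zero at r2 = 0.9449.
So (0.8000, 0.1213), (0.9000, g(r1)), (0.9449, 0) are collinear:
g(r1) = 0.1213 · (0.9000 − 0.9449) / (0.8000 − 0.9449) = 0.1213 · (-0.044900)/(-0.144900) = 0.037587

0.0376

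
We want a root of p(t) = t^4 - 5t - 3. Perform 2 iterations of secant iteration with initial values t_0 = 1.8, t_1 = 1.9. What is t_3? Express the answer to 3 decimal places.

1.876

p(1.8) = -1.50240, p(1.9) = 0.53210
t_2 = 1.90000 − 0.53210·(1.90000 − 1.80000) / (0.53210 − (-1.50240)) = 1.90000 − (0.05321)/(2.03450) = 1.87385
p(1.87385) = -0.04001
t_3 = 1.87385 − (-0.04001)·(1.87385 − 1.90000) / (-0.04001 − 0.53210) = 1.87385 − (0.00105)/(-0.57211) = 1.87568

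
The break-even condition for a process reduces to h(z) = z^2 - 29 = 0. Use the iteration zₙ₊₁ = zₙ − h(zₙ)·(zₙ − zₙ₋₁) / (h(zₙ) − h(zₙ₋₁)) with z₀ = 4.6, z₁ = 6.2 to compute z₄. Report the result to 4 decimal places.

h(4.6) = -7.840000, h(6.2) = 9.440000
z₂ = 6.200000 − 9.440000·(6.200000 − 4.600000) / (9.440000 − (-7.840000)) = 6.200000 − (15.104000)/(17.280000) = 5.325926
h(5.325926) = -0.634513
z₃ = 5.325926 − (-0.634513)·(5.325926 − 6.200000) / (-0.634513 − 9.440000) = 5.325926 − (0.554611)/(-10.074513) = 5.380977
h(5.380977) = -0.045088
z₄ = 5.380977 − (-0.045088)·(5.380977 − 5.325926) / (-0.045088 − (-0.634513)) = 5.380977 − (-0.002482)/(0.589425) = 5.385188

5.3852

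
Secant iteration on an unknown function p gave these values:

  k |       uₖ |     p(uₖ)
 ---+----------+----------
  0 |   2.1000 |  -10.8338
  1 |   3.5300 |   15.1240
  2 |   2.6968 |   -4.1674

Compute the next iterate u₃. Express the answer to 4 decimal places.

2.8768

u₃ = 2.6968 − (-4.1674)·(2.6968 − 3.5300) / (-4.1674 − 15.1240)
   = 2.6968 − (3.472278)/(-19.291400) = 2.876791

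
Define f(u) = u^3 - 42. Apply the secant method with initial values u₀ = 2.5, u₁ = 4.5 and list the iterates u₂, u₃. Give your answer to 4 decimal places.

f(2.5) = -26.375000, f(4.5) = 49.125000
u₂ = 4.500000 − 49.125000·(4.500000 − 2.500000) / (49.125000 − (-26.375000)) = 4.500000 − (98.250000)/(75.500000) = 3.198675
f(3.198675) = -9.272672
u₃ = 3.198675 − (-9.272672)·(3.198675 − 4.500000) / (-9.272672 − 49.125000) = 3.198675 − (12.066755)/(-58.397672) = 3.405306

3.1987, 3.4053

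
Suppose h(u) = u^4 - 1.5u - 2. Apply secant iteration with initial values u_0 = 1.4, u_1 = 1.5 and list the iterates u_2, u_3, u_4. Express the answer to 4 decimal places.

h(1.4) = -0.258400, h(1.5) = 0.812500
u_2 = 1.500000 − 0.812500·(1.500000 − 1.400000) / (0.812500 − (-0.258400)) = 1.500000 − (0.081250)/(1.070900) = 1.424129
h(1.424129) = -0.022825
u_3 = 1.424129 − (-0.022825)·(1.424129 − 1.500000) / (-0.022825 − 0.812500) = 1.424129 − (0.001732)/(-0.835325) = 1.426202
h(1.426202) = -0.001931
u_4 = 1.426202 − (-0.001931)·(1.426202 − 1.424129) / (-0.001931 − (-0.022825)) = 1.426202 − (-0.000004)/(0.020895) = 1.426394

1.4241, 1.4262, 1.4264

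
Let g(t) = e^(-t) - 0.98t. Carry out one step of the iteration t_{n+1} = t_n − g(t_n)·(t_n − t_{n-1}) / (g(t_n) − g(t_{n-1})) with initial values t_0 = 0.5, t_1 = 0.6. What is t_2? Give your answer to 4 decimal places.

0.5748

g(0.5) = 0.116531, g(0.6) = -0.039188
t_2 = 0.600000 − (-0.039188)·(0.600000 − 0.500000) / (-0.039188 − 0.116531) = 0.600000 − (-0.003919)/(-0.155719) = 0.574834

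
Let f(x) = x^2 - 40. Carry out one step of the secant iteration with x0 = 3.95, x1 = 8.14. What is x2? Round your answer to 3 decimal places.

f(3.95) = -24.39750, f(8.14) = 26.25960
x2 = 8.14000 − 26.25960·(8.14000 − 3.95000) / (26.25960 − (-24.39750)) = 8.14000 − (110.02772)/(50.65710) = 5.96799

5.968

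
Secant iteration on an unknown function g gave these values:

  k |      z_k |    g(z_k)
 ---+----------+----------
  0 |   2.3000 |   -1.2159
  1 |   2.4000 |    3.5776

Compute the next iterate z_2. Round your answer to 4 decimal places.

z_2 = 2.4000 − 3.5776·(2.4000 − 2.3000) / (3.5776 − (-1.2159))
   = 2.4000 − (0.357760)/(4.793500) = 2.325366

2.3254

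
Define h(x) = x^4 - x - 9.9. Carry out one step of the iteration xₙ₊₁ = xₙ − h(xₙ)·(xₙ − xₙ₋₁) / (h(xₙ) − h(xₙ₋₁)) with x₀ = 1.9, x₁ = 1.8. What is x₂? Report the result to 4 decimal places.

1.8494

h(1.9) = 1.232100, h(1.8) = -1.202400
x₂ = 1.800000 − (-1.202400)·(1.800000 − 1.900000) / (-1.202400 − 1.232100) = 1.800000 − (0.120240)/(-2.434500) = 1.849390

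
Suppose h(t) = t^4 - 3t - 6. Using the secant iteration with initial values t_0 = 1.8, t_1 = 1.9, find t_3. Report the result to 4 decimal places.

h(1.8) = -0.902400, h(1.9) = 1.332100
t_2 = 1.900000 − 1.332100·(1.900000 − 1.800000) / (1.332100 − (-0.902400)) = 1.900000 − (0.133210)/(2.234500) = 1.840385
h(1.840385) = -0.049274
t_3 = 1.840385 − (-0.049274)·(1.840385 − 1.900000) / (-0.049274 − 1.332100) = 1.840385 − (0.002937)/(-1.381374) = 1.842511

1.8425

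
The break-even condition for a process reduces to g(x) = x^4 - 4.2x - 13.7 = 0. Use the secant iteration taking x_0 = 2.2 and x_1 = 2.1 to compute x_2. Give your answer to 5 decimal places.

g(2.2) = 0.4856000, g(2.1) = -3.0719000
x_2 = 2.1000000 − (-3.0719000)·(2.1000000 − 2.2000000) / (-3.0719000 − 0.4856000) = 2.1000000 − (0.3071900)/(-3.5575000) = 2.1863500

2.18635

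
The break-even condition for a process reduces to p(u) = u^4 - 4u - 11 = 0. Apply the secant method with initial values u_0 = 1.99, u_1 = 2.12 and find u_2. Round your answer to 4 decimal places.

2.0966

p(1.99) = -3.277608, p(2.12) = 0.719631
u_2 = 2.120000 − 0.719631·(2.120000 − 1.990000) / (0.719631 − (-3.277608)) = 2.120000 − (0.093552)/(3.997239) = 2.096596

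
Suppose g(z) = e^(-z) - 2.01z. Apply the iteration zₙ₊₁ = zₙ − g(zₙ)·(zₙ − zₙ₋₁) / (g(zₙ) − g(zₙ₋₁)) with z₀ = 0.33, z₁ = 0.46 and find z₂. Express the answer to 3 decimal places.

g(0.33) = 0.05562, g(0.46) = -0.29332
z₂ = 0.46000 − (-0.29332)·(0.46000 − 0.33000) / (-0.29332 − 0.05562) = 0.46000 − (-0.03813)/(-0.34894) = 0.35072

0.351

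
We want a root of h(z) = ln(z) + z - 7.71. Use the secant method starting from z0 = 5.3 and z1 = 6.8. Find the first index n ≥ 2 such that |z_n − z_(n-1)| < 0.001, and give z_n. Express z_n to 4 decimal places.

n = 4, z_n = 5.9300

h(5.3) = -0.742293, h(6.8) = 1.006923
z2 = 6.800000 − 1.006923·(1.500000)/(1.749216) = 5.936537;  |Δ| = 0.863463
h(5.936537) = 0.007662
z3 = 5.936537 − 0.007662·(-0.863463)/(-0.999260) = 5.929915;  |Δ| = 0.006621
h(5.929915) = -0.000075
z4 = 5.929915 − (-0.000075)·(-0.006621)/(-0.007737) = 5.929979;  |Δ| = 0.000064
|z4 − z3| = 0.000064 < 0.001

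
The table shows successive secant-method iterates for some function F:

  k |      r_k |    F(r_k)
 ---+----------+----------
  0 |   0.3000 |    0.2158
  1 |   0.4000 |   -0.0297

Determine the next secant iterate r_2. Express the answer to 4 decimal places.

0.3879

r_2 = 0.4000 − (-0.0297)·(0.4000 − 0.3000) / (-0.0297 − 0.2158)
   = 0.4000 − (-0.002970)/(-0.245500) = 0.387902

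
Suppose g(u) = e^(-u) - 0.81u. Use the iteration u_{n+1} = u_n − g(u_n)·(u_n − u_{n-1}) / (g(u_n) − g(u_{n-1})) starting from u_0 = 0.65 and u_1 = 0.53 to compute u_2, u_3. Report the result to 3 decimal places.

g(0.65) = -0.00445, g(0.53) = 0.15930
u_2 = 0.53000 − 0.15930·(0.53000 − 0.65000) / (0.15930 − (-0.00445)) = 0.53000 − (-0.01912)/(0.16376) = 0.64674
g(0.64674) = -0.00010
u_3 = 0.64674 − (-0.00010)·(0.64674 − 0.53000) / (-0.00010 − 0.15930) = 0.64674 − (-0.00001)/(-0.15941) = 0.64666

0.647, 0.647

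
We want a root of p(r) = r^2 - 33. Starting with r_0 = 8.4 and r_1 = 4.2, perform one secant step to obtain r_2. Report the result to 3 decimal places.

p(8.4) = 37.56000, p(4.2) = -15.36000
r_2 = 4.20000 − (-15.36000)·(4.20000 − 8.40000) / (-15.36000 − 37.56000) = 4.20000 − (64.51200)/(-52.92000) = 5.41905

5.419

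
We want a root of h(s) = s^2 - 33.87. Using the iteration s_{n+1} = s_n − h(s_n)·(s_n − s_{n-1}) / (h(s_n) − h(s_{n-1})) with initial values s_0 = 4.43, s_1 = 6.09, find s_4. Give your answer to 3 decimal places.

h(4.43) = -14.24510, h(6.09) = 3.21810
s_2 = 6.09000 − 3.21810·(6.09000 − 4.43000) / (3.21810 − (-14.24510)) = 6.09000 − (5.34205)/(17.46320) = 5.78410
h(5.78410) = -0.41422
s_3 = 5.78410 − (-0.41422)·(5.78410 − 6.09000) / (-0.41422 − 3.21810) = 5.78410 − (0.12671)/(-3.63232) = 5.81898
h(5.81898) = -0.00945
s_4 = 5.81898 − (-0.00945)·(5.81898 − 5.78410) / (-0.00945 − (-0.41422)) = 5.81898 − (-0.00033)/(0.40477) = 5.81980

5.820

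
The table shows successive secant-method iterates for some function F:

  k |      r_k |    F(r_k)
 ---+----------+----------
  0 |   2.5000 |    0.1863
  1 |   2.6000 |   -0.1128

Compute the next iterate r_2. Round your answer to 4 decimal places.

2.5623

r_2 = 2.6000 − (-0.1128)·(2.6000 − 2.5000) / (-0.1128 − 0.1863)
   = 2.6000 − (-0.011280)/(-0.299100) = 2.562287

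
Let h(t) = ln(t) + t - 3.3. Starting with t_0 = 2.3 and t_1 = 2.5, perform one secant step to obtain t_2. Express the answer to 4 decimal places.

2.4179

h(2.3) = -0.167091, h(2.5) = 0.116291
t_2 = 2.500000 − 0.116291·(2.500000 − 2.300000) / (0.116291 − (-0.167091)) = 2.500000 − (0.023258)/(0.283382) = 2.417926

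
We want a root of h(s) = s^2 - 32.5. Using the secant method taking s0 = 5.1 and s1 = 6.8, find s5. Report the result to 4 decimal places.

5.7009

h(5.1) = -6.490000, h(6.8) = 13.740000
s2 = 6.800000 − 13.740000·(6.800000 − 5.100000) / (13.740000 − (-6.490000)) = 6.800000 − (23.358000)/(20.230000) = 5.645378
h(5.645378) = -0.629706
s3 = 5.645378 − (-0.629706)·(5.645378 − 6.800000) / (-0.629706 − 13.740000) = 5.645378 − (0.727072)/(-14.369706) = 5.695976
h(5.695976) = -0.055861
s4 = 5.695976 − (-0.055861)·(5.695976 − 5.645378) / (-0.055861 − (-0.629706)) = 5.695976 − (-0.002826)/(0.573845) = 5.700901
h(5.700901) = 0.000273
s5 = 5.700901 − 0.000273·(5.700901 − 5.695976) / (0.000273 − (-0.055861)) = 5.700901 − (0.000001)/(0.056134) = 5.700877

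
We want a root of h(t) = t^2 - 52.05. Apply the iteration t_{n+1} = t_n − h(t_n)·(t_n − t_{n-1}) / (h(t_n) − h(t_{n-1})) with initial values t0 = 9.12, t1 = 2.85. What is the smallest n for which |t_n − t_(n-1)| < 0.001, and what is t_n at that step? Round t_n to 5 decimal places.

n = 6, t_n = 7.21457

h(9.12) = 31.1244000, h(2.85) = -43.9275000
t2 = 2.8500000 − (-43.9275000)·(-6.2700000)/(-75.0519000) = 6.5197995;  |Δ| = 3.6697995
h(6.5197995) = -9.5422145
t3 = 6.5197995 − (-9.5422145)·(3.6697995)/(34.3852855) = 7.5382006;  |Δ| = 1.0184011
h(7.5382006) = 4.7744689
t4 = 7.5382006 − 4.7744689·(1.0184011)/(14.3166834) = 7.1985742;  |Δ| = 0.3396265
h(7.1985742) = -0.2305298
t5 = 7.1985742 − (-0.2305298)·(-0.3396265)/(-5.0049987) = 7.2142173;  |Δ| = 0.0156432
h(7.2142173) = -0.0050681
t6 = 7.2142173 − (-0.0050681)·(0.0156432)/(0.2254617) = 7.2145690;  |Δ| = 0.0003516
|t6 − t5| = 0.0003516 < 0.001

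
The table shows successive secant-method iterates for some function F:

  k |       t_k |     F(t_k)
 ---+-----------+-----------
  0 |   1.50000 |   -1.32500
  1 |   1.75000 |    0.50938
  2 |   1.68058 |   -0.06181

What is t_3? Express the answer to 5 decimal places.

1.68809

t_3 = 1.68058 − (-0.06181)·(1.68058 − 1.75000) / (-0.06181 − 0.50938)
   = 1.68058 − (0.0042909)/(-0.5711900) = 1.6880921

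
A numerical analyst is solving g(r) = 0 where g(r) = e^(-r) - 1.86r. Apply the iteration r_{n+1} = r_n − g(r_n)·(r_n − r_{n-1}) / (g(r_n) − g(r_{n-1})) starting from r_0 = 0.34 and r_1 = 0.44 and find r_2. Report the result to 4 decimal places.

g(0.34) = 0.079370, g(0.44) = -0.174364
r_2 = 0.440000 − (-0.174364)·(0.440000 − 0.340000) / (-0.174364 − 0.079370) = 0.440000 − (-0.017436)/(-0.253734) = 0.371281

0.3713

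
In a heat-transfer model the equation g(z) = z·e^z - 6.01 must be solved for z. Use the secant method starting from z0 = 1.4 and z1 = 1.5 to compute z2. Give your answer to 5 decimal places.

1.43183

g(1.4) = -0.3327200, g(1.5) = 0.7125336
z2 = 1.5000000 − 0.7125336·(1.5000000 − 1.4000000) / (0.7125336 − (-0.3327200)) = 1.5000000 − (0.0712534)/(1.0452537) = 1.4318315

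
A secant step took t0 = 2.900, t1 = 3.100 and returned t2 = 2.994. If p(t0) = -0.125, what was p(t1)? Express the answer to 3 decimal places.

The secant line through (2.900, -0.125) and (3.100, p(t1)) crosses zero at t2 = 2.994.
So (2.900, -0.125), (3.100, p(t1)), (2.994, 0) are collinear:
p(t1) = -0.125 · (3.100 − 2.994) / (2.900 − 2.994) = -0.125 · (0.10600)/(-0.09400) = 0.14096

0.141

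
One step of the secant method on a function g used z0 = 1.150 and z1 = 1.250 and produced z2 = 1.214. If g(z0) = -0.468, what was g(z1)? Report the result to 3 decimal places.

0.263

The secant line through (1.150, -0.468) and (1.250, g(z1)) crosses zero at z2 = 1.214.
So (1.150, -0.468), (1.250, g(z1)), (1.214, 0) are collinear:
g(z1) = -0.468 · (1.250 − 1.214) / (1.150 − 1.214) = -0.468 · (0.03600)/(-0.06400) = 0.26325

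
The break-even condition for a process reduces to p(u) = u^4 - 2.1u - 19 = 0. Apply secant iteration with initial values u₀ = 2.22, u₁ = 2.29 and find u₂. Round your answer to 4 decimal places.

2.2057

p(2.22) = 0.627127, p(2.29) = 3.691585
u₂ = 2.290000 − 3.691585·(2.290000 − 2.220000) / (3.691585 − 0.627127) = 2.290000 − (0.258411)/(3.064458) = 2.205675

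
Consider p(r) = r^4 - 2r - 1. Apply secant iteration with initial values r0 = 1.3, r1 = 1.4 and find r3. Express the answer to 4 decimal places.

p(1.3) = -0.743900, p(1.4) = 0.041600
r2 = 1.400000 − 0.041600·(1.400000 − 1.300000) / (0.041600 − (-0.743900)) = 1.400000 − (0.004160)/(0.785500) = 1.394704
p(1.394704) = -0.005608
r3 = 1.394704 − (-0.005608)·(1.394704 − 1.400000) / (-0.005608 − 0.041600) = 1.394704 − (0.000030)/(-0.047208) = 1.395333

1.3953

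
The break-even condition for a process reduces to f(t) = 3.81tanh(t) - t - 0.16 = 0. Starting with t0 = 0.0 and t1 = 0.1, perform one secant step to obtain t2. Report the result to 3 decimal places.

f(0.0) = -0.16000, f(0.1) = 0.11974
t2 = 0.10000 − 0.11974·(0.10000 − 0.00000) / (0.11974 − (-0.16000)) = 0.10000 − (0.01197)/(0.27974) = 0.05720

0.057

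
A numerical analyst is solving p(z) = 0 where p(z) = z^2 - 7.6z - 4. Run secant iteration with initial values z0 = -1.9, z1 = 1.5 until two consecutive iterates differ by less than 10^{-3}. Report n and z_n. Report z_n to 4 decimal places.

n = 6, z_n = -0.4942

p(-1.9) = 14.050000, p(1.5) = -13.150000
z2 = 1.500000 − (-13.150000)·(3.400000)/(-27.200000) = -0.143750;  |Δ| = 1.643750
p(-0.143750) = -2.886836
z3 = -0.143750 − (-2.886836)·(-1.643750)/(10.263164) = -0.606106;  |Δ| = 0.462356
p(-0.606106) = 0.973771
z4 = -0.606106 − 0.973771·(-0.462356)/(3.860607) = -0.489485;  |Δ| = 0.116621
p(-0.489485) = -0.040320
z5 = -0.489485 − (-0.040320)·(0.116621)/(-1.014091) = -0.494122;  |Δ| = 0.004637
p(-0.494122) = -0.000519
z6 = -0.494122 − (-0.000519)·(-0.004637)/(0.039801) = -0.494182;  |Δ| = 0.000060
|z6 − z5| = 0.000060 < 10^{-3}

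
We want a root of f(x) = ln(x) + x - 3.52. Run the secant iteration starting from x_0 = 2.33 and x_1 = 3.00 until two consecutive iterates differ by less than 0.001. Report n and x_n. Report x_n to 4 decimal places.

f(2.33) = -0.344132, f(3.00) = 0.578612
x_2 = 3.000000 − 0.578612·(0.670000)/(0.922744) = 2.579872;  |Δ| = 0.420128
f(2.579872) = 0.007612
x_3 = 2.579872 − 0.007612·(-0.420128)/(-0.571000) = 2.574271;  |Δ| = 0.005601
f(2.574271) = -0.000162
x_4 = 2.574271 − (-0.000162)·(-0.005601)/(-0.007774) = 2.574388;  |Δ| = 0.000117
|x_4 − x_3| = 0.000117 < 0.001

n = 4, x_n = 2.5744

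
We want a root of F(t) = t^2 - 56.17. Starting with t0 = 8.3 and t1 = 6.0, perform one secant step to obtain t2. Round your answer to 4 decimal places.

7.4105

F(8.3) = 12.720000, F(6.0) = -20.170000
t2 = 6.000000 − (-20.170000)·(6.000000 − 8.300000) / (-20.170000 − 12.720000) = 6.000000 − (46.391000)/(-32.890000) = 7.410490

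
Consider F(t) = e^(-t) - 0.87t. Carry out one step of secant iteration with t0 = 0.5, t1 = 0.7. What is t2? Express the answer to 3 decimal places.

F(0.5) = 0.17153, F(0.7) = -0.11241
t2 = 0.70000 − (-0.11241)·(0.70000 − 0.50000) / (-0.11241 − 0.17153) = 0.70000 − (-0.02248)/(-0.28395) = 0.62082

0.621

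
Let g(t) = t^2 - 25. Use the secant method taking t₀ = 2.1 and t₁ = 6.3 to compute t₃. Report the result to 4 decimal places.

g(2.1) = -20.590000, g(6.3) = 14.690000
t₂ = 6.300000 − 14.690000·(6.300000 − 2.100000) / (14.690000 − (-20.590000)) = 6.300000 − (61.698000)/(35.280000) = 4.551190
g(4.551190) = -4.286665
t₃ = 4.551190 − (-4.286665)·(4.551190 − 6.300000) / (-4.286665 − 14.690000) = 4.551190 − (7.496561)/(-18.976665) = 4.946231

4.9462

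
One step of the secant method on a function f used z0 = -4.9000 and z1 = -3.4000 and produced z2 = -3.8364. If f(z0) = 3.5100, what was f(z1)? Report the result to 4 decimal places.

The secant line through (-4.9000, 3.5100) and (-3.4000, f(z1)) crosses zero at z2 = -3.8364.
So (-4.9000, 3.5100), (-3.4000, f(z1)), (-3.8364, 0) are collinear:
f(z1) = 3.5100 · (-3.4000 − (-3.8364)) / (-4.9000 − (-3.8364)) = 3.5100 · (0.436400)/(-1.063600) = -1.440169

-1.4402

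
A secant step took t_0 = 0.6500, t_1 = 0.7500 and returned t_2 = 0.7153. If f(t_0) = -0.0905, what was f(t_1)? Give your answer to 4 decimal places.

The secant line through (0.6500, -0.0905) and (0.7500, f(t_1)) crosses zero at t_2 = 0.7153.
So (0.6500, -0.0905), (0.7500, f(t_1)), (0.7153, 0) are collinear:
f(t_1) = -0.0905 · (0.7500 − 0.7153) / (0.6500 − 0.7153) = -0.0905 · (0.034700)/(-0.065300) = 0.048091

0.0481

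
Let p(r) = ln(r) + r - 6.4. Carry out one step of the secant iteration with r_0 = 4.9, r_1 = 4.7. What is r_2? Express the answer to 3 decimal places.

4.826

p(4.9) = 0.08924, p(4.7) = -0.15244
r_2 = 4.70000 − (-0.15244)·(4.70000 − 4.90000) / (-0.15244 − 0.08924) = 4.70000 − (0.03049)/(-0.24167) = 4.82615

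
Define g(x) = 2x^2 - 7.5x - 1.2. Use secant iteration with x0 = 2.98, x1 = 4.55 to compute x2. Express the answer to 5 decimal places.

g(2.98) = -5.7892000, g(4.55) = 6.0800000
x2 = 4.5500000 − 6.0800000·(4.5500000 − 2.9800000) / (6.0800000 − (-5.7892000)) = 4.5500000 − (9.5456000)/(11.8692000) = 3.7457672

3.74577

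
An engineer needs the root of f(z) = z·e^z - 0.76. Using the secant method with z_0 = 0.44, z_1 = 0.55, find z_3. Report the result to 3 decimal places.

f(0.44) = -0.07681, f(0.55) = 0.19329
z_2 = 0.55000 − 0.19329·(0.55000 − 0.44000) / (0.19329 − (-0.07681)) = 0.55000 − (0.02126)/(0.27010) = 0.47128
f(0.47128) = -0.00499
z_3 = 0.47128 − (-0.00499)·(0.47128 − 0.55000) / (-0.00499 − 0.19329) = 0.47128 − (0.00039)/(-0.19828) = 0.47326

0.473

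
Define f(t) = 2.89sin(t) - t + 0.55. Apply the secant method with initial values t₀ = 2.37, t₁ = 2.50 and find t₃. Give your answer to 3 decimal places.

f(2.37) = 0.19513, f(2.50) = -0.22042
t₂ = 2.50000 − (-0.22042)·(2.50000 − 2.37000) / (-0.22042 − 0.19513) = 2.50000 − (-0.02865)/(-0.41555) = 2.43105
f(2.43105) = 0.00395
t₃ = 2.43105 − 0.00395·(2.43105 − 2.50000) / (0.00395 − (-0.22042)) = 2.43105 − (-0.00027)/(0.22437) = 2.43226

2.432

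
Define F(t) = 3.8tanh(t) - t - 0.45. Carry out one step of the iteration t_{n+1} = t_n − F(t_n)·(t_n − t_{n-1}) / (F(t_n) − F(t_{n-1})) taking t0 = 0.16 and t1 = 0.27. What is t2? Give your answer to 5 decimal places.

F(0.16) = -0.0071357, F(0.27) = 0.2817744
t2 = 0.2700000 − 0.2817744·(0.2700000 − 0.1600000) / (0.2817744 − (-0.0071357)) = 0.2700000 − (0.0309952)/(0.2889101) = 0.1627168

0.16272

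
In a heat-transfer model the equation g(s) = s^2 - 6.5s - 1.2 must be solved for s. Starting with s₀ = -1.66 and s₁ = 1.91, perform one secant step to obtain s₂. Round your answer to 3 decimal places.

g(-1.66) = 12.34560, g(1.91) = -9.96690
s₂ = 1.91000 − (-9.96690)·(1.91000 − (-1.66000)) / (-9.96690 − 12.34560) = 1.91000 − (-35.58183)/(-22.31250) = 0.31530

0.315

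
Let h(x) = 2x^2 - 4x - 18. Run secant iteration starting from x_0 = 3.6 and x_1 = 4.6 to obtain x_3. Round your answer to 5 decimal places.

4.15969

h(3.6) = -6.4800000, h(4.6) = 5.9200000
x_2 = 4.6000000 − 5.9200000·(4.6000000 − 3.6000000) / (5.9200000 − (-6.4800000)) = 4.6000000 − (5.9200000)/(12.4000000) = 4.1225806
h(4.1225806) = -0.4989802
x_3 = 4.1225806 − (-0.4989802)·(4.1225806 − 4.6000000) / (-0.4989802 − 5.9200000) = 4.1225806 − (0.2382228)/(-6.4189802) = 4.1596929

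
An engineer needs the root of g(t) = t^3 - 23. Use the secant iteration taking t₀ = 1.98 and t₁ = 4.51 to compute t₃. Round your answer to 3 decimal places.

2.667

g(1.98) = -15.23761, g(4.51) = 68.73385
t₂ = 4.51000 − 68.73385·(4.51000 − 1.98000) / (68.73385 − (-15.23761)) = 4.51000 − (173.89664)/(83.97146) = 2.43910
g(2.43910) = -8.48932
t₃ = 2.43910 − (-8.48932)·(2.43910 − 4.51000) / (-8.48932 − 68.73385) = 2.43910 − (17.58054)/(-77.22317) = 2.66676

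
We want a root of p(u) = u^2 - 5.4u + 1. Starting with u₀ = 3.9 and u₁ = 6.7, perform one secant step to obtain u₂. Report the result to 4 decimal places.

4.8327

p(3.9) = -4.850000, p(6.7) = 9.710000
u₂ = 6.700000 − 9.710000·(6.700000 − 3.900000) / (9.710000 − (-4.850000)) = 6.700000 − (27.188000)/(14.560000) = 4.832692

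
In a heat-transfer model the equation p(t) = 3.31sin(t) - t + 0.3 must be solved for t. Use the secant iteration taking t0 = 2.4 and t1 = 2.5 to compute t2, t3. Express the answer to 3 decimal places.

p(2.4) = 0.13578, p(2.5) = -0.21906
t2 = 2.50000 − (-0.21906)·(2.50000 − 2.40000) / (-0.21906 − 0.13578) = 2.50000 − (-0.02191)/(-0.35484) = 2.43827
p(2.43827) = 0.00250
t3 = 2.43827 − 0.00250·(2.43827 − 2.50000) / (0.00250 − (-0.21906)) = 2.43827 − (-0.00015)/(0.22156) = 2.43896

2.438, 2.439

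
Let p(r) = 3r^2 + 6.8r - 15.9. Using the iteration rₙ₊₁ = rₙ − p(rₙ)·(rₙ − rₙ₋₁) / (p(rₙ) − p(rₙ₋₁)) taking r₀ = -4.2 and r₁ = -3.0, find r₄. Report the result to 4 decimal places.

p(-4.2) = 8.460000, p(-3.0) = -9.300000
r₂ = -3.000000 − (-9.300000)·(-3.000000 − (-4.200000)) / (-9.300000 − 8.460000) = -3.000000 − (-11.160000)/(-17.760000) = -3.628378
p(-3.628378) = -1.077584
r₃ = -3.628378 − (-1.077584)·(-3.628378 − (-3.000000)) / (-1.077584 − (-9.300000)) = -3.628378 − (0.677130)/(8.222416) = -3.710730
p(-3.710730) = 0.175590
r₄ = -3.710730 − 0.175590·(-3.710730 − (-3.628378)) / (0.175590 − (-1.077584)) = -3.710730 − (-0.014460)/(1.253174) = -3.699191

-3.6992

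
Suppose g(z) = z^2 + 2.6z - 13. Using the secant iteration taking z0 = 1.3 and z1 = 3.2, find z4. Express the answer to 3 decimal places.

g(1.3) = -7.93000, g(3.2) = 5.56000
z2 = 3.20000 − 5.56000·(3.20000 − 1.30000) / (5.56000 − (-7.93000)) = 3.20000 − (10.56400)/(13.49000) = 2.41690
g(2.41690) = -0.87464
z3 = 2.41690 − (-0.87464)·(2.41690 − 3.20000) / (-0.87464 − 5.56000) = 2.41690 − (0.68493)/(-6.43464) = 2.52335
g(2.52335) = -0.07203
z4 = 2.52335 − (-0.07203)·(2.52335 − 2.41690) / (-0.07203 − (-0.87464)) = 2.52335 − (-0.00767)/(0.80262) = 2.53290

2.533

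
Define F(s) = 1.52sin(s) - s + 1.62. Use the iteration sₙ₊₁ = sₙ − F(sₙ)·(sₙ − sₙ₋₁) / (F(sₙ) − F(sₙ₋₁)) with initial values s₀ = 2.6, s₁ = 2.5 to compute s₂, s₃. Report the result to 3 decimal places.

2.513, 2.513

F(2.6) = -0.19644, F(2.5) = 0.02968
s₂ = 2.50000 − 0.02968·(2.50000 − 2.60000) / (0.02968 − (-0.19644)) = 2.50000 − (-0.00297)/(0.22612) = 2.51312
F(2.51312) = 0.00049
s₃ = 2.51312 − 0.00049·(2.51312 − 2.50000) / (0.00049 − 0.02968) = 2.51312 − (0.00001)/(-0.02919) = 2.51335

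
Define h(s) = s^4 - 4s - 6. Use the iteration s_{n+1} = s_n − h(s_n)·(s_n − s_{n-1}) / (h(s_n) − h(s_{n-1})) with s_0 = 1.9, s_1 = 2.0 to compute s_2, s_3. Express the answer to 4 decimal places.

1.9221, 1.9236

h(1.9) = -0.567900, h(2.0) = 2.000000
s_2 = 2.000000 − 2.000000·(2.000000 − 1.900000) / (2.000000 − (-0.567900)) = 2.000000 − (0.200000)/(2.567900) = 1.922115
h(1.922115) = -0.038929
s_3 = 1.922115 − (-0.038929)·(1.922115 − 2.000000) / (-0.038929 − 2.000000) = 1.922115 − (0.003032)/(-2.038929) = 1.923602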